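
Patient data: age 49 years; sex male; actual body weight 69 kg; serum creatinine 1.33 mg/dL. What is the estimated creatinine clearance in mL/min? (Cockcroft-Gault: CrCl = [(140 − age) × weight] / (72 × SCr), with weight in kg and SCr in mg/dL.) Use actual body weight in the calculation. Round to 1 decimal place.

65.6 mL/min

CrCl = (140 − 49) × 69 / (72 × 1.33) = 6279.0 / 95.76 ≈ 65.6 mL/min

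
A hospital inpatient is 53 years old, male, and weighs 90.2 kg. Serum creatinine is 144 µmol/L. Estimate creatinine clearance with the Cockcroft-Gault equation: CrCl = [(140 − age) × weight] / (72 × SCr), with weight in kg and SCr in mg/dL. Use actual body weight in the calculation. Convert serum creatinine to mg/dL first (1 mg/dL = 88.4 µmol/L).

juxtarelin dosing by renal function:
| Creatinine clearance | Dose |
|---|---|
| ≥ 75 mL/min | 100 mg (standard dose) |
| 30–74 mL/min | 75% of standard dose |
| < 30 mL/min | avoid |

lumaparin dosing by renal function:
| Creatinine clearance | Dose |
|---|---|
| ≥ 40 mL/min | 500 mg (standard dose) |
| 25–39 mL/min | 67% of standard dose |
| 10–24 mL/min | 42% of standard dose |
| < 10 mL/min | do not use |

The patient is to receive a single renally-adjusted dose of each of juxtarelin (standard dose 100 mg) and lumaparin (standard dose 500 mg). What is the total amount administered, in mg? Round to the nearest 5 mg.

SCr = 144 / 88.4 = 1.629 mg/dL
CrCl = (140 − 53) × 90.2 / (72 × 1.629) = 7847.4 / 117.29 ≈ 66.9 mL/min
CrCl ≈ 67 mL/min.
juxtarelin: 30–74 mL/min → 75% of 100 mg = 75 mg.
lumaparin: ≥ 40 mL/min → 100% of 500 mg = 500 mg.
Total = 75 + 500 = 575 mg.

575 mg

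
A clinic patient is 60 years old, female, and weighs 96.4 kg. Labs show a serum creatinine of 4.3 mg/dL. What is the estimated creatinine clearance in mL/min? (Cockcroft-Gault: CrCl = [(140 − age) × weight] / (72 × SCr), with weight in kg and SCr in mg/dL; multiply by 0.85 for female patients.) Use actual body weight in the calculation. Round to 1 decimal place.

CrCl = (140 − 60) × 96.4 / (72 × 4.3) × 0.85 = 7712.0 / 309.60 × 0.85 ≈ 21.2 mL/min

21.2 mL/min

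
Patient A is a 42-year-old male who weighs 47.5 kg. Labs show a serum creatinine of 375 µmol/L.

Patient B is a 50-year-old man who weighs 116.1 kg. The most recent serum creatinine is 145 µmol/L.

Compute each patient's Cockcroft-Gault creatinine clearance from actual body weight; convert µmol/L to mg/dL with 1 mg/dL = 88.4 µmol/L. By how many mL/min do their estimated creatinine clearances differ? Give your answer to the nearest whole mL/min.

Patient A: SCr = 375 / 88.4 = 4.242 mg/dL
Patient A: CrCl = (140 − 42) × 47.5 / (72 × 4.242) = 4655.0 / 305.42 ≈ 15.2 mL/min
Patient B: SCr = 145 / 88.4 = 1.64 mg/dL
Patient B: CrCl = (140 − 50) × 116.1 / (72 × 1.64) = 10449.0 / 118.08 ≈ 88.5 mL/min
|15.2 − 88.5| = 73.3 mL/min

73 mL/min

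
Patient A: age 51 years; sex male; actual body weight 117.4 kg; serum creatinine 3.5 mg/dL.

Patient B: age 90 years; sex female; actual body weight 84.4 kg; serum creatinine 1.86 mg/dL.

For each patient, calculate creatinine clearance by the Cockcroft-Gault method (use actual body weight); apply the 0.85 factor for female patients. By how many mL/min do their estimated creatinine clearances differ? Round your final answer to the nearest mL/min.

15 mL/min

Patient A: CrCl = (140 − 51) × 117.4 / (72 × 3.5) = 10448.6 / 252.00 ≈ 41.5 mL/min
Patient B: CrCl = (140 − 90) × 84.4 / (72 × 1.86) × 0.85 = 4220.0 / 133.92 × 0.85 ≈ 26.8 mL/min
|41.5 − 26.8| = 14.7 mL/min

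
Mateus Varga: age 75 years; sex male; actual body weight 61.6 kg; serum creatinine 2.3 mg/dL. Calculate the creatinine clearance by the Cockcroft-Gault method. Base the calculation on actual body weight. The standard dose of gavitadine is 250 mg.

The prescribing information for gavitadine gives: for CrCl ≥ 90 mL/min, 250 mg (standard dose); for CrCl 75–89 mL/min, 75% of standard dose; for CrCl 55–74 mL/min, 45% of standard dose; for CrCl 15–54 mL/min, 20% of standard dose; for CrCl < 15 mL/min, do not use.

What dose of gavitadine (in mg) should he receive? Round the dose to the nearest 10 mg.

50 mg

CrCl = (140 − 75) × 61.6 / (72 × 2.3) = 4004.0 / 165.60 ≈ 24.2 mL/min
CrCl ≈ 24 mL/min → bracket 15–54 mL/min.
20% of 250 mg = 50 mg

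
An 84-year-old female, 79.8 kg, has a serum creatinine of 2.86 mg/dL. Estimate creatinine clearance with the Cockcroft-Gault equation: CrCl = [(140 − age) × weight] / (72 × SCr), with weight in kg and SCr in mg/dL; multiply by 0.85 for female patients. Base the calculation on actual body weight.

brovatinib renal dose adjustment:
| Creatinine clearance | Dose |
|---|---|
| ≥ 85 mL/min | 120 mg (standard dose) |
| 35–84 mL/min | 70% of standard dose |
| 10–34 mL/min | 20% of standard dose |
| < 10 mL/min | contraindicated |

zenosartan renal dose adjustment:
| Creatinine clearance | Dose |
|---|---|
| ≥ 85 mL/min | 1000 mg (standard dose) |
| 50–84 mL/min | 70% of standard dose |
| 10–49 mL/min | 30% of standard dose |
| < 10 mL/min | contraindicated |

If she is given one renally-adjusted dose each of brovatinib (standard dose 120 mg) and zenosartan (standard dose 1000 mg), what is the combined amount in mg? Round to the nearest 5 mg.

325 mg

CrCl = (140 − 84) × 79.8 / (72 × 2.86) × 0.85 = 4468.8 / 205.92 × 0.85 ≈ 18.4 mL/min
CrCl ≈ 18 mL/min.
brovatinib: 10–34 mL/min → 20% of 120 mg = 24 mg.
zenosartan: 10–49 mL/min → 30% of 1000 mg = 300 mg.
Total = 24 + 300 = 324 mg.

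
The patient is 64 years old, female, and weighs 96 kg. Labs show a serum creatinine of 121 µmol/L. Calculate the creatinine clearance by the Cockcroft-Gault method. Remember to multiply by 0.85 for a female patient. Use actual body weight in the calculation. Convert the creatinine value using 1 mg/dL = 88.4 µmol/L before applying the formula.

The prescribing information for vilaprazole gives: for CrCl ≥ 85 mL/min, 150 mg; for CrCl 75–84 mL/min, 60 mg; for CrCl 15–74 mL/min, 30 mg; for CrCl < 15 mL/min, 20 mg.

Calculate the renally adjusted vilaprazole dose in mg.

30 mg

SCr = 121 / 88.4 = 1.369 mg/dL
CrCl = (140 − 64) × 96 / (72 × 1.369) × 0.85 = 7296.0 / 98.57 × 0.85 ≈ 62.9 mL/min
CrCl ≈ 63 mL/min → bracket 15–74 mL/min.
Dose for this bracket: 30 mg.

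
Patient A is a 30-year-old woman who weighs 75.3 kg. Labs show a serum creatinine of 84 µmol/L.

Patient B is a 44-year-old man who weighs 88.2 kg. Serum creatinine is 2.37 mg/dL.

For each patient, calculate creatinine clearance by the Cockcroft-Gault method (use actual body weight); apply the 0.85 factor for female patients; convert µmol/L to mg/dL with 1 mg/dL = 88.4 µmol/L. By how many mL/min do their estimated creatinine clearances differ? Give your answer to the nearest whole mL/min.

53 mL/min

Patient A: SCr = 84 / 88.4 = 0.95 mg/dL
Patient A: CrCl = (140 − 30) × 75.3 / (72 × 0.95) × 0.85 = 8283.0 / 68.40 × 0.85 ≈ 102.9 mL/min
Patient B: CrCl = (140 − 44) × 88.2 / (72 × 2.37) = 8467.2 / 170.64 ≈ 49.6 mL/min
|102.9 − 49.6| = 53.3 mL/min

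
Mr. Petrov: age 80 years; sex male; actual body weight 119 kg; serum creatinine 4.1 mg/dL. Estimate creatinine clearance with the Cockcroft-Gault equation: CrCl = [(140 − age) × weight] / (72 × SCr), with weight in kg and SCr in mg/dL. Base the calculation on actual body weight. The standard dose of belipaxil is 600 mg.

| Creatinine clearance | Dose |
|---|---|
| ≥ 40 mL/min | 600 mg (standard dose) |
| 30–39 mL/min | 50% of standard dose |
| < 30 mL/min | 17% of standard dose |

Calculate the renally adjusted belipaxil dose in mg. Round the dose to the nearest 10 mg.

CrCl = (140 − 80) × 119 / (72 × 4.1) = 7140.0 / 295.20 ≈ 24.2 mL/min
CrCl ≈ 24 mL/min → bracket < 30 mL/min.
17% of 600 mg = 102 mg → 100 mg

100 mg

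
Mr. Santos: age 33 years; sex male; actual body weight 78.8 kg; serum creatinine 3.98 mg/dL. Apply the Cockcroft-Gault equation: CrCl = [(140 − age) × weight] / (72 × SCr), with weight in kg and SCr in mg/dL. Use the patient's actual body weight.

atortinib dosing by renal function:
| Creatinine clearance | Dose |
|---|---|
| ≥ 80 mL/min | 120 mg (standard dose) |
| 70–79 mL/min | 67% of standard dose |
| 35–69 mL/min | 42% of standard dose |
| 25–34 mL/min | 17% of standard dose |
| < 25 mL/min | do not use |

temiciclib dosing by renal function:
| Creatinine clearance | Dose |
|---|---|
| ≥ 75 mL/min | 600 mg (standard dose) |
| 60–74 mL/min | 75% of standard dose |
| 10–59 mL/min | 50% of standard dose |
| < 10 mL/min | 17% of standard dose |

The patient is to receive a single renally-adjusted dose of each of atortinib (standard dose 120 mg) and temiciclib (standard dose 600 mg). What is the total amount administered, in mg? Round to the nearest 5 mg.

CrCl = (140 − 33) × 78.8 / (72 × 3.98) = 8431.6 / 286.56 ≈ 29.4 mL/min
CrCl ≈ 29 mL/min.
atortinib: 25–34 mL/min → 17% of 120 mg = 20.4 mg.
temiciclib: 10–59 mL/min → 50% of 600 mg = 300 mg.
Total = 20.4 + 300 = 320.4 mg.

320 mg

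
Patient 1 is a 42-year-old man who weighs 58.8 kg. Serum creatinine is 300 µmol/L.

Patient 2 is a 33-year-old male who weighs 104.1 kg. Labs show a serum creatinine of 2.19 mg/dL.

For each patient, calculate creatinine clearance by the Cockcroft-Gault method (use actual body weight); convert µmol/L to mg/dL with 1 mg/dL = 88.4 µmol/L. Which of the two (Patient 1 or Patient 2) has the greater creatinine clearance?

Patient 2

Patient 1: SCr = 300 / 88.4 = 3.394 mg/dL
Patient 1: CrCl = (140 − 42) × 58.8 / (72 × 3.394) = 5762.4 / 244.37 ≈ 23.6 mL/min
Patient 2: CrCl = (140 − 33) × 104.1 / (72 × 2.19) = 11138.7 / 157.68 ≈ 70.6 mL/min
23.6 vs 70.6 mL/min → Patient 2 is higher.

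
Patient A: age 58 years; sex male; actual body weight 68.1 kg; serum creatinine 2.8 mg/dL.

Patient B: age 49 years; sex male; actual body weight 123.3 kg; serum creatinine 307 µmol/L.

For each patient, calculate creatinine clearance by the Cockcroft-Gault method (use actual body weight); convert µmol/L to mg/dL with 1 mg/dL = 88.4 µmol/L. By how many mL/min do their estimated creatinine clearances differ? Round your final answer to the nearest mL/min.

Patient A: CrCl = (140 − 58) × 68.1 / (72 × 2.8) = 5584.2 / 201.60 ≈ 27.7 mL/min
Patient B: SCr = 307 / 88.4 = 3.473 mg/dL
Patient B: CrCl = (140 − 49) × 123.3 / (72 × 3.473) = 11220.3 / 250.06 ≈ 44.9 mL/min
|27.7 − 44.9| = 17.2 mL/min

17 mL/min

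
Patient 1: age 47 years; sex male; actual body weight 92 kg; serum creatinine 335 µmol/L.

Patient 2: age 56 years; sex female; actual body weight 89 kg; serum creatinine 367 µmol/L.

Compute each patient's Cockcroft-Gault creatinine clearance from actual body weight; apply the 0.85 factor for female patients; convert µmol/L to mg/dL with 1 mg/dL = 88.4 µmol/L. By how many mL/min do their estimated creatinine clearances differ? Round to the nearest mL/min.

10 mL/min

Patient 1: SCr = 335 / 88.4 = 3.79 mg/dL
Patient 1: CrCl = (140 − 47) × 92 / (72 × 3.79) = 8556.0 / 272.88 ≈ 31.4 mL/min
Patient 2: SCr = 367 / 88.4 = 4.152 mg/dL
Patient 2: CrCl = (140 − 56) × 89 / (72 × 4.152) × 0.85 = 7476.0 / 298.94 × 0.85 ≈ 21.3 mL/min
|31.4 − 21.3| = 10.1 mL/min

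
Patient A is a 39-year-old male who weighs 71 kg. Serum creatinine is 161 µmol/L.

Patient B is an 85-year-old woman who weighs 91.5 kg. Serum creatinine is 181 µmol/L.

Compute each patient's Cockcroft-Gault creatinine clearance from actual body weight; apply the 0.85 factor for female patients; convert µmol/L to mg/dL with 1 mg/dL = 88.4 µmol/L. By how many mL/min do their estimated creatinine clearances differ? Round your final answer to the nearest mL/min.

Patient A: SCr = 161 / 88.4 = 1.821 mg/dL
Patient A: CrCl = (140 − 39) × 71 / (72 × 1.821) = 7171.0 / 131.11 ≈ 54.7 mL/min
Patient B: SCr = 181 / 88.4 = 2.048 mg/dL
Patient B: CrCl = (140 − 85) × 91.5 / (72 × 2.048) × 0.85 = 5032.5 / 147.46 × 0.85 ≈ 29.0 mL/min
|54.7 − 29.0| = 25.7 mL/min

26 mL/min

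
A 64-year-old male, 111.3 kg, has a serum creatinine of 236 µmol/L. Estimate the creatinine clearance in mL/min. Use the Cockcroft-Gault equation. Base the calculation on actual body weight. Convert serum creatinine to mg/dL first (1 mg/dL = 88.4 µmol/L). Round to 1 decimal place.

44.0 mL/min

SCr = 236 / 88.4 = 2.67 mg/dL
CrCl = (140 − 64) × 111.3 / (72 × 2.67) = 8458.8 / 192.24 ≈ 44.0 mL/min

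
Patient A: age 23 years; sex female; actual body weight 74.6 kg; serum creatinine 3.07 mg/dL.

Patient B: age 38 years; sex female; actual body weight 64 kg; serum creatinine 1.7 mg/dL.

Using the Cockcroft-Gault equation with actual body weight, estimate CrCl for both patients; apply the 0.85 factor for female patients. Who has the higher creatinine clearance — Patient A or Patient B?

Patient A: CrCl = (140 − 23) × 74.6 / (72 × 3.07) × 0.85 = 8728.2 / 221.04 × 0.85 ≈ 33.6 mL/min
Patient B: CrCl = (140 − 38) × 64 / (72 × 1.7) × 0.85 = 6528.0 / 122.40 × 0.85 ≈ 45.3 mL/min
33.6 vs 45.3 mL/min → Patient B is higher.

Patient B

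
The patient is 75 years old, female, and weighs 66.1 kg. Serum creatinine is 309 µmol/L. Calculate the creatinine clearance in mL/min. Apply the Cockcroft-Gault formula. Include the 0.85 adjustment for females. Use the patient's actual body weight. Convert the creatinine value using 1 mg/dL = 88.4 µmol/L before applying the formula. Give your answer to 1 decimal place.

SCr = 309 / 88.4 = 3.495 mg/dL
CrCl = (140 − 75) × 66.1 / (72 × 3.495) × 0.85 = 4296.5 / 251.64 × 0.85 ≈ 14.5 mL/min

14.5 mL/min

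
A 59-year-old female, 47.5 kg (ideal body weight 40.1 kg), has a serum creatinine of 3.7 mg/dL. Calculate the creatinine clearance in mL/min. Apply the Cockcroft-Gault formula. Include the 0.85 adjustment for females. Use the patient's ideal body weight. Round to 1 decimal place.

CrCl = (140 − 59) × 40.1 / (72 × 3.7) × 0.85 = 3248.1 / 266.40 × 0.85 ≈ 10.4 mL/min

10.4 mL/min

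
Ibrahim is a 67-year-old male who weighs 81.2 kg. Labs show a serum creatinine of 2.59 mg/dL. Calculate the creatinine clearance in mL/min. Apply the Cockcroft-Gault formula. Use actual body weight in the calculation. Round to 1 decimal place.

31.8 mL/min

CrCl = (140 − 67) × 81.2 / (72 × 2.59) = 5927.6 / 186.48 ≈ 31.8 mL/min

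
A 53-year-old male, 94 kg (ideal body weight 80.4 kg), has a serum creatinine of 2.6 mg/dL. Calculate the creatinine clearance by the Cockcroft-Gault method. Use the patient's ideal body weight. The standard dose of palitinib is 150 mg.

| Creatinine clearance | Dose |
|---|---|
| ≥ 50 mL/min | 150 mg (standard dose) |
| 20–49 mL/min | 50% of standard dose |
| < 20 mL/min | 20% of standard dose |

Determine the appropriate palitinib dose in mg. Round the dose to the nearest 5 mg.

CrCl = (140 − 53) × 80.4 / (72 × 2.6) = 6994.8 / 187.20 ≈ 37.4 mL/min
CrCl ≈ 37 mL/min → bracket 20–49 mL/min.
50% of 150 mg = 75 mg

75 mg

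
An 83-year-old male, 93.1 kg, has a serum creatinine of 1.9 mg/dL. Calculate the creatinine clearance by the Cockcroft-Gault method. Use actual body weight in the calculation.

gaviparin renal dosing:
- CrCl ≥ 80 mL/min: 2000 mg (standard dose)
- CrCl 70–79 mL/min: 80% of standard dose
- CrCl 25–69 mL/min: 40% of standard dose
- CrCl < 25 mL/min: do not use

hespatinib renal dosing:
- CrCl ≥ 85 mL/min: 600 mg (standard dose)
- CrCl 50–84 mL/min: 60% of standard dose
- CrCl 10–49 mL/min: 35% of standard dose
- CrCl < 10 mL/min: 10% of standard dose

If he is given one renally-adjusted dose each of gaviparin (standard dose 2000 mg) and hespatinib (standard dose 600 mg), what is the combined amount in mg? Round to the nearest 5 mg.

1010 mg

CrCl = (140 − 83) × 93.1 / (72 × 1.9) = 5306.7 / 136.80 ≈ 38.8 mL/min
CrCl ≈ 39 mL/min.
gaviparin: 25–69 mL/min → 40% of 2000 mg = 800 mg.
hespatinib: 10–49 mL/min → 35% of 600 mg = 210 mg.
Total = 800 + 210 = 1010 mg.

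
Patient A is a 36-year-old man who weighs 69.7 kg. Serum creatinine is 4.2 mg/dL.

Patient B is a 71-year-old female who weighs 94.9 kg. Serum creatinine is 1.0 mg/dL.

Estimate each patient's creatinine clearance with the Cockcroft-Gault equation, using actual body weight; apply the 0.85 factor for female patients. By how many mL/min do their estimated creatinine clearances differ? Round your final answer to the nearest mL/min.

Patient A: CrCl = (140 − 36) × 69.7 / (72 × 4.2) = 7248.8 / 302.40 ≈ 24.0 mL/min
Patient B: CrCl = (140 − 71) × 94.9 / (72 × 1) × 0.85 = 6548.1 / 72.00 × 0.85 ≈ 77.3 mL/min
|24.0 − 77.3| = 53.3 mL/min

53 mL/min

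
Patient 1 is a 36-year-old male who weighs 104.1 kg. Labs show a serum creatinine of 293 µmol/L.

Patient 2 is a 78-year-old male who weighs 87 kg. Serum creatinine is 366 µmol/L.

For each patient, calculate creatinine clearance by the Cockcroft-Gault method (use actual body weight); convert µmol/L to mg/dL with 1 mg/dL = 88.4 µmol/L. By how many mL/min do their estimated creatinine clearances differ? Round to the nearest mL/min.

27 mL/min

Patient 1: SCr = 293 / 88.4 = 3.314 mg/dL
Patient 1: CrCl = (140 − 36) × 104.1 / (72 × 3.314) = 10826.4 / 238.61 ≈ 45.4 mL/min
Patient 2: SCr = 366 / 88.4 = 4.14 mg/dL
Patient 2: CrCl = (140 − 78) × 87 / (72 × 4.14) = 5394.0 / 298.08 ≈ 18.1 mL/min
|45.4 − 18.1| = 27.3 mL/min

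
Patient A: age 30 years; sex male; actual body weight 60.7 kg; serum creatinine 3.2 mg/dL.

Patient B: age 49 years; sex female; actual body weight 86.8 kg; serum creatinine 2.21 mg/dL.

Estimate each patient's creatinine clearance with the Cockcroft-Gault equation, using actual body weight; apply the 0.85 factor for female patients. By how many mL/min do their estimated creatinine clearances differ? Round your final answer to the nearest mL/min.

Patient A: CrCl = (140 − 30) × 60.7 / (72 × 3.2) = 6677.0 / 230.40 ≈ 29.0 mL/min
Patient B: CrCl = (140 − 49) × 86.8 / (72 × 2.21) × 0.85 = 7898.8 / 159.12 × 0.85 ≈ 42.2 mL/min
|29.0 − 42.2| = 13.2 mL/min

13 mL/min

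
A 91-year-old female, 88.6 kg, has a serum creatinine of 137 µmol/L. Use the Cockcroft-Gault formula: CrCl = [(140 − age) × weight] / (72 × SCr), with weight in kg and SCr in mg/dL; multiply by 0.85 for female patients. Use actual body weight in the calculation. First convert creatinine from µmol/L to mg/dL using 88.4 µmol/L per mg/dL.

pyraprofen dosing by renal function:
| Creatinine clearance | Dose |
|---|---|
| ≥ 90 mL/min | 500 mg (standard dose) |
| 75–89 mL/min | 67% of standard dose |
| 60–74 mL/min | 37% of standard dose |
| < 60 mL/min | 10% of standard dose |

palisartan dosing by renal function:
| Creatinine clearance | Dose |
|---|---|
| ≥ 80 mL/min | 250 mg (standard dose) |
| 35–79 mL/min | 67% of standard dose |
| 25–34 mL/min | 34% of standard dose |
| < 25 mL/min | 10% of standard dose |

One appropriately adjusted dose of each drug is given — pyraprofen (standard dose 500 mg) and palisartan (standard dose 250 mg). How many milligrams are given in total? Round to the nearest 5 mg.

SCr = 137 / 88.4 = 1.55 mg/dL
CrCl = (140 − 91) × 88.6 / (72 × 1.55) × 0.85 = 4341.4 / 111.60 × 0.85 ≈ 33.1 mL/min
CrCl ≈ 33 mL/min.
pyraprofen: < 60 mL/min → 10% of 500 mg = 50 mg.
palisartan: 25–34 mL/min → 34% of 250 mg = 85 mg.
Total = 50 + 85 = 135 mg.

135 mg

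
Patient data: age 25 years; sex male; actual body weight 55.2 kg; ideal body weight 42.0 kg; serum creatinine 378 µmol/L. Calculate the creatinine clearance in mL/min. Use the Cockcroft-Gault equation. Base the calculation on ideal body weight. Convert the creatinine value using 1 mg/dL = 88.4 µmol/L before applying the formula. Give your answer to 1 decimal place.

SCr = 378 / 88.4 = 4.276 mg/dL
CrCl = (140 − 25) × 42 / (72 × 4.276) = 4830.0 / 307.87 ≈ 15.7 mL/min

15.7 mL/min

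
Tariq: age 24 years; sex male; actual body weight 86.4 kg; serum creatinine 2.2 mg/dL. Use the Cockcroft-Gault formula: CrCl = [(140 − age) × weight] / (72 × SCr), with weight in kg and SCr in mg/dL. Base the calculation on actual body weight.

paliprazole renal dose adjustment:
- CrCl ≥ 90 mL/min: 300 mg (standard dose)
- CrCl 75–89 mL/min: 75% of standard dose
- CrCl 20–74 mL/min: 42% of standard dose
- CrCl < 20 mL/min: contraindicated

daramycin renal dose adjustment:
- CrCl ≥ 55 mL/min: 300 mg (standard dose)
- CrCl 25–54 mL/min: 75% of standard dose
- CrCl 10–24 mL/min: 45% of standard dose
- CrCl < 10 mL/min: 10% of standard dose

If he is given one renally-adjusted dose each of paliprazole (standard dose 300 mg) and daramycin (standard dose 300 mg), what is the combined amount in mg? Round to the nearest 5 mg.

425 mg

CrCl = (140 − 24) × 86.4 / (72 × 2.2) = 10022.4 / 158.40 ≈ 63.3 mL/min
CrCl ≈ 63 mL/min.
paliprazole: 20–74 mL/min → 42% of 300 mg = 126 mg.
daramycin: ≥ 55 mL/min → 100% of 300 mg = 300 mg.
Total = 126 + 300 = 426 mg.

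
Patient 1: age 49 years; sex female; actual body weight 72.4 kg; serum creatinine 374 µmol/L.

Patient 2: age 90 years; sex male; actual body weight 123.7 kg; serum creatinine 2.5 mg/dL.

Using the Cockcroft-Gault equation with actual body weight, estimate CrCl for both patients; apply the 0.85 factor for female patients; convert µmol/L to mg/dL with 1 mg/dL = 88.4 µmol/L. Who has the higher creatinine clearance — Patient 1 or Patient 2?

Patient 2

Patient 1: SCr = 374 / 88.4 = 4.231 mg/dL
Patient 1: CrCl = (140 − 49) × 72.4 / (72 × 4.231) × 0.85 = 6588.4 / 304.63 × 0.85 ≈ 18.4 mL/min
Patient 2: CrCl = (140 − 90) × 123.7 / (72 × 2.5) = 6185.0 / 180.00 ≈ 34.4 mL/min
18.4 vs 34.4 mL/min → Patient 2 is higher.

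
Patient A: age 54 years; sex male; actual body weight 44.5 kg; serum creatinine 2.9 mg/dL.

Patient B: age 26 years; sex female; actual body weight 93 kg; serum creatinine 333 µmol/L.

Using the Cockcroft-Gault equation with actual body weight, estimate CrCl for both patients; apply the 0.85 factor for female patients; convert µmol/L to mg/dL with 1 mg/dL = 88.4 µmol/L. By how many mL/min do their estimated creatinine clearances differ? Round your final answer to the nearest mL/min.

Patient A: CrCl = (140 − 54) × 44.5 / (72 × 2.9) = 3827.0 / 208.80 ≈ 18.3 mL/min
Patient B: SCr = 333 / 88.4 = 3.767 mg/dL
Patient B: CrCl = (140 − 26) × 93 / (72 × 3.767) × 0.85 = 10602.0 / 271.22 × 0.85 ≈ 33.2 mL/min
|18.3 − 33.2| = 14.9 mL/min

15 mL/min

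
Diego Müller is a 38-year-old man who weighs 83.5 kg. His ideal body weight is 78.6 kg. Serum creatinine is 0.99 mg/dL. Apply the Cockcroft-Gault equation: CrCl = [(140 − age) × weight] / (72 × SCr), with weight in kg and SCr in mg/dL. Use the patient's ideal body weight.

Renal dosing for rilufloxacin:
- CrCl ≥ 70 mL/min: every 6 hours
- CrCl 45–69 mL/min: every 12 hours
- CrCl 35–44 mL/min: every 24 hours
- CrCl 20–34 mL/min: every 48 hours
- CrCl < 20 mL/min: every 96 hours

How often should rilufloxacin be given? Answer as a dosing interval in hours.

CrCl = (140 − 38) × 78.6 / (72 × 0.99) = 8017.2 / 71.28 ≈ 112.5 mL/min
CrCl ≈ 112 mL/min → bracket ≥ 70 mL/min → every 6 hours.

every 6 hours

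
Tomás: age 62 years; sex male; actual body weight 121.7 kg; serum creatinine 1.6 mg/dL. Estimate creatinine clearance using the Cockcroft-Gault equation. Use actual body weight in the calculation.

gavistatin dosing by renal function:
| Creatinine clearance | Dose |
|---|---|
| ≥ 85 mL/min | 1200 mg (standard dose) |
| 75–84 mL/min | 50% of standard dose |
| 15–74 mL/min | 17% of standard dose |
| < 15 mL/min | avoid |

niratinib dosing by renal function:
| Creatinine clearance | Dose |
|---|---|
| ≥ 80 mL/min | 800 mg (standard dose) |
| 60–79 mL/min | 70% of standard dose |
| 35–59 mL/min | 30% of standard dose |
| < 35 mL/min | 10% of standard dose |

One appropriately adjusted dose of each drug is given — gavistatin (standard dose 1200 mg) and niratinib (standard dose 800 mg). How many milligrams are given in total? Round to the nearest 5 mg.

CrCl = (140 − 62) × 121.7 / (72 × 1.6) = 9492.6 / 115.20 ≈ 82.4 mL/min
CrCl ≈ 82 mL/min.
gavistatin: 75–84 mL/min → 50% of 1200 mg = 600 mg.
niratinib: ≥ 80 mL/min → 100% of 800 mg = 800 mg.
Total = 600 + 800 = 1400 mg.

1400 mg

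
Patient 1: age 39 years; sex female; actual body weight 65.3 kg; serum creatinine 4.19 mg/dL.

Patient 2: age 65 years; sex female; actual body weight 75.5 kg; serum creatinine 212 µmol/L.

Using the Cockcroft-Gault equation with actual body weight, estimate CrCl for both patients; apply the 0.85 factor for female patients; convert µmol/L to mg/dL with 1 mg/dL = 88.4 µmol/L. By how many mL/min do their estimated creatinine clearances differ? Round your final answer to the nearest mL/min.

Patient 1: CrCl = (140 − 39) × 65.3 / (72 × 4.19) × 0.85 = 6595.3 / 301.68 × 0.85 ≈ 18.6 mL/min
Patient 2: SCr = 212 / 88.4 = 2.398 mg/dL
Patient 2: CrCl = (140 − 65) × 75.5 / (72 × 2.398) × 0.85 = 5662.5 / 172.66 × 0.85 ≈ 27.9 mL/min
|18.6 − 27.9| = 9.3 mL/min

9 mL/min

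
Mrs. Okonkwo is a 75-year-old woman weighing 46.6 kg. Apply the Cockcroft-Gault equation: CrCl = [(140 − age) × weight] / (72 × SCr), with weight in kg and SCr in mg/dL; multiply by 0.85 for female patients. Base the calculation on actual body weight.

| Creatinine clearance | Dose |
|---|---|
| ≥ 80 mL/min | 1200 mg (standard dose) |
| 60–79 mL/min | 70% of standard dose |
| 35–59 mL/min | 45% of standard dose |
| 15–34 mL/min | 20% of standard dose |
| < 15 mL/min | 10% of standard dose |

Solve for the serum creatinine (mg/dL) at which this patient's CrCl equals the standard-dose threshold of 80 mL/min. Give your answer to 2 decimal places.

0.45 mg/dL

Standard dose requires CrCl ≥ 80 mL/min.
Set (140 − 75) × 46.6 × 0.85 / (72 × SCr) = 80
SCr = (140 − 75) × 46.6 × 0.85 / (72 × 80) = 0.447 mg/dL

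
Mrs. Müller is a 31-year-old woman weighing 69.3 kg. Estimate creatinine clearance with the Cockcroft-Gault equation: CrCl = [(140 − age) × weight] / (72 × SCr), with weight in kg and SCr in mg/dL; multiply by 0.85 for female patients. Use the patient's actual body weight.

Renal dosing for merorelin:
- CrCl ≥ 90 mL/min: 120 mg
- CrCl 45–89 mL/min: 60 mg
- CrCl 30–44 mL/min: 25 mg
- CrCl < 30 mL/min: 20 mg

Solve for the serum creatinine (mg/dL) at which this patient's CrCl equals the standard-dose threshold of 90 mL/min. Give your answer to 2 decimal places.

Standard dose requires CrCl ≥ 90 mL/min.
Set (140 − 31) × 69.3 × 0.85 / (72 × SCr) = 90
SCr = (140 − 31) × 69.3 × 0.85 / (72 × 90) = 0.991 mg/dL

0.99 mg/dL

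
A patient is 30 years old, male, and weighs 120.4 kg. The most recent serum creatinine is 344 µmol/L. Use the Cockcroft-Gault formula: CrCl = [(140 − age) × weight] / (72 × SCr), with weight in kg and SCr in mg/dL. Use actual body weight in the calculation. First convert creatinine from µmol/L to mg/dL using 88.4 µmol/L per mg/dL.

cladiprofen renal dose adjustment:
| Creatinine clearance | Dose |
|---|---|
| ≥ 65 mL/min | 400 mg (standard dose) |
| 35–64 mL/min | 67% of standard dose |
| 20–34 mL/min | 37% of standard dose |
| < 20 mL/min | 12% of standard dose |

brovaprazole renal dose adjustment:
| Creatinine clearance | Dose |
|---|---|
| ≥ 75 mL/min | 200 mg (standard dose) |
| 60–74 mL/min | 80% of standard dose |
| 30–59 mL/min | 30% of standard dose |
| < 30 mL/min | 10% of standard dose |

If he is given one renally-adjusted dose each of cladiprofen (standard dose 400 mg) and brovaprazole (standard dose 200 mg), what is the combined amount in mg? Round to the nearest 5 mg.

330 mg

SCr = 344 / 88.4 = 3.891 mg/dL
CrCl = (140 − 30) × 120.4 / (72 × 3.891) = 13244.0 / 280.15 ≈ 47.3 mL/min
CrCl ≈ 47 mL/min.
cladiprofen: 35–64 mL/min → 67% of 400 mg = 268 mg.
brovaprazole: 30–59 mL/min → 30% of 200 mg = 60 mg.
Total = 268 + 60 = 328 mg.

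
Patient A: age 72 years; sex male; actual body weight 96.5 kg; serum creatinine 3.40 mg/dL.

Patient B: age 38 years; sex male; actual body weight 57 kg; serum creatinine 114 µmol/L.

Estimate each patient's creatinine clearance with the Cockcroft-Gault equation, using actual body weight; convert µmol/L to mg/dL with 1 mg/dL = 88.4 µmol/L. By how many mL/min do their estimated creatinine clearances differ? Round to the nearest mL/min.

Patient A: CrCl = (140 − 72) × 96.5 / (72 × 3.4) = 6562.0 / 244.80 ≈ 26.8 mL/min
Patient B: SCr = 114 / 88.4 = 1.29 mg/dL
Patient B: CrCl = (140 − 38) × 57 / (72 × 1.29) = 5814.0 / 92.88 ≈ 62.6 mL/min
|26.8 − 62.6| = 35.8 mL/min

36 mL/min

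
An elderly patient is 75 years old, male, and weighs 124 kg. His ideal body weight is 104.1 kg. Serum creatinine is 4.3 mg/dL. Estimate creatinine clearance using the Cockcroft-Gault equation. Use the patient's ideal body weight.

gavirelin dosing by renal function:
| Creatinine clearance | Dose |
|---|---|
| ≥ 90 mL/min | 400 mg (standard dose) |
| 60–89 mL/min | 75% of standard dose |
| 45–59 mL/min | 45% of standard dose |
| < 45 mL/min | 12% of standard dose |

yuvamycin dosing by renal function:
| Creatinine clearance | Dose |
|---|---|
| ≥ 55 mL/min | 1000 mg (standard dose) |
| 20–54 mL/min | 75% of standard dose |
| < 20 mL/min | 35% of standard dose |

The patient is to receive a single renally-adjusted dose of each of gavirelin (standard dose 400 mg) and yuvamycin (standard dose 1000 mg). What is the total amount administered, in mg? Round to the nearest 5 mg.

800 mg

CrCl = (140 − 75) × 104.1 / (72 × 4.3) = 6766.5 / 309.60 ≈ 21.9 mL/min
CrCl ≈ 22 mL/min.
gavirelin: < 45 mL/min → 12% of 400 mg = 48 mg.
yuvamycin: 20–54 mL/min → 75% of 1000 mg = 750 mg.
Total = 48 + 750 = 798 mg.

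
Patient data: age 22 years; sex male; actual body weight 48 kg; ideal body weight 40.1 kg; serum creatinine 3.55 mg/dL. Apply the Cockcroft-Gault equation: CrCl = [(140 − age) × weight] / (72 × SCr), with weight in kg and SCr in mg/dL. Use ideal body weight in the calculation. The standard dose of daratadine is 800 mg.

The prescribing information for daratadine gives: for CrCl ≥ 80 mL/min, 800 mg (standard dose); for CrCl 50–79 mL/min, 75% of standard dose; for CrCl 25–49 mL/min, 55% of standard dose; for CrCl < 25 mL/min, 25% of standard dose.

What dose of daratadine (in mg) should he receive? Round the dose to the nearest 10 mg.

200 mg

CrCl = (140 − 22) × 40.1 / (72 × 3.55) = 4731.8 / 255.60 ≈ 18.5 mL/min
CrCl ≈ 19 mL/min → bracket < 25 mL/min.
25% of 800 mg = 200 mg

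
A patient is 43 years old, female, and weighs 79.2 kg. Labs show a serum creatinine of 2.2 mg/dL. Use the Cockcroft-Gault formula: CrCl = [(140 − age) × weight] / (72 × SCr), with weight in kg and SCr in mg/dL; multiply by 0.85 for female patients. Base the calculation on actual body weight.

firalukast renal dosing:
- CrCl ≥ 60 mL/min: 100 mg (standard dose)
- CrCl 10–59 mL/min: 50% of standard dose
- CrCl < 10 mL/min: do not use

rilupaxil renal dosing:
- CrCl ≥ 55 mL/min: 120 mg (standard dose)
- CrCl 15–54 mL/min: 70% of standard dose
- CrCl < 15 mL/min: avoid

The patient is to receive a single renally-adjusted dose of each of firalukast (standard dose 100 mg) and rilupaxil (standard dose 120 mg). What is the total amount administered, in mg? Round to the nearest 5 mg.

CrCl = (140 − 43) × 79.2 / (72 × 2.2) × 0.85 = 7682.4 / 158.40 × 0.85 ≈ 41.2 mL/min
CrCl ≈ 41 mL/min.
firalukast: 10–59 mL/min → 50% of 100 mg = 50 mg.
rilupaxil: 15–54 mL/min → 70% of 120 mg = 84 mg.
Total = 50 + 84 = 134 mg.

135 mg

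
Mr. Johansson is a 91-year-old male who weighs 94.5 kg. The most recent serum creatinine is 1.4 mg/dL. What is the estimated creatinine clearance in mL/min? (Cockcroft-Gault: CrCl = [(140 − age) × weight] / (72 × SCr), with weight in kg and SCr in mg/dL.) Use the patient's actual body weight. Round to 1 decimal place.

45.9 mL/min

CrCl = (140 − 91) × 94.5 / (72 × 1.4) = 4630.5 / 100.80 ≈ 45.9 mL/min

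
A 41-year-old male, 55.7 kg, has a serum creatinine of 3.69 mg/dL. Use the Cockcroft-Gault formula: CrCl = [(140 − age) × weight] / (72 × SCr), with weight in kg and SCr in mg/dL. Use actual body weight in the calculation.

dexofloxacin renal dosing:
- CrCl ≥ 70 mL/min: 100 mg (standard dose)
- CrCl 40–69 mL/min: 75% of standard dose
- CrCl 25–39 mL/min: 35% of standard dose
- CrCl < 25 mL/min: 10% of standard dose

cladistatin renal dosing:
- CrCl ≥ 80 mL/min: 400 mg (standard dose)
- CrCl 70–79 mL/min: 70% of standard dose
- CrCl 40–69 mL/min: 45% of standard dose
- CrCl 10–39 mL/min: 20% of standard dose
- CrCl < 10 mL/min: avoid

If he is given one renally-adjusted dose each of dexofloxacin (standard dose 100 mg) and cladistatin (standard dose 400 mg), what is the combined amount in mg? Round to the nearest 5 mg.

90 mg

CrCl = (140 − 41) × 55.7 / (72 × 3.69) = 5514.3 / 265.68 ≈ 20.8 mL/min
CrCl ≈ 21 mL/min.
dexofloxacin: < 25 mL/min → 10% of 100 mg = 10 mg.
cladistatin: 10–39 mL/min → 20% of 400 mg = 80 mg.
Total = 10 + 80 = 90 mg.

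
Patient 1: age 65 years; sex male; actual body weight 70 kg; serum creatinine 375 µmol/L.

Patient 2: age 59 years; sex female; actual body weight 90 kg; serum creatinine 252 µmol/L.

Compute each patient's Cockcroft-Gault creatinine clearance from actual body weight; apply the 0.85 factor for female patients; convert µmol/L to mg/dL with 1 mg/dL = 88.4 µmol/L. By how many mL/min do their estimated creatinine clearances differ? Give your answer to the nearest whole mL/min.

Patient 1: SCr = 375 / 88.4 = 4.242 mg/dL
Patient 1: CrCl = (140 − 65) × 70 / (72 × 4.242) = 5250.0 / 305.42 ≈ 17.2 mL/min
Patient 2: SCr = 252 / 88.4 = 2.851 mg/dL
Patient 2: CrCl = (140 − 59) × 90 / (72 × 2.851) × 0.85 = 7290.0 / 205.27 × 0.85 ≈ 30.2 mL/min
|17.2 − 30.2| = 13.0 mL/min

13 mL/min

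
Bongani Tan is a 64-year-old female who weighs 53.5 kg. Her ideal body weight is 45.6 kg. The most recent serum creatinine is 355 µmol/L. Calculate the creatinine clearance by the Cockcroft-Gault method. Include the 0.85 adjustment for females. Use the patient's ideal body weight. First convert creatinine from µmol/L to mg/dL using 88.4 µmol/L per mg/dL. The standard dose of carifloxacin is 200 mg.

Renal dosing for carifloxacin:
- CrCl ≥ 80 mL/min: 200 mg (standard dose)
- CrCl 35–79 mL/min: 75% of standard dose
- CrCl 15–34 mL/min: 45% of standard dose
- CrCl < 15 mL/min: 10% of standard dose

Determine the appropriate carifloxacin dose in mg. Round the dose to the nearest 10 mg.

20 mg

SCr = 355 / 88.4 = 4.016 mg/dL
CrCl = (140 − 64) × 45.6 / (72 × 4.016) × 0.85 = 3465.6 / 289.15 × 0.85 ≈ 10.2 mL/min
CrCl ≈ 10 mL/min → bracket < 15 mL/min.
10% of 200 mg = 20 mg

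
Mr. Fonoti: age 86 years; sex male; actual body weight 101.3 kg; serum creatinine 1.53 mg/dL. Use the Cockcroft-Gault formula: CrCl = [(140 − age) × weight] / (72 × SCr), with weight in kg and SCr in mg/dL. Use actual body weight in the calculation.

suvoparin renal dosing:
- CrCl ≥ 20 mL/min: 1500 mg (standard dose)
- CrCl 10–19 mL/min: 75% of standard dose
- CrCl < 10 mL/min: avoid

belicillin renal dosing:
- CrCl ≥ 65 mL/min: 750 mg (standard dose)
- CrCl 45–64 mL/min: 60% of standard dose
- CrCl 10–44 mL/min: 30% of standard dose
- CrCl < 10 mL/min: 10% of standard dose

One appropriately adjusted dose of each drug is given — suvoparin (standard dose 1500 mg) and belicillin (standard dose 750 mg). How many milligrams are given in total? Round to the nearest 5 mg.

CrCl = (140 − 86) × 101.3 / (72 × 1.53) = 5470.2 / 110.16 ≈ 49.7 mL/min
CrCl ≈ 50 mL/min.
suvoparin: ≥ 20 mL/min → 100% of 1500 mg = 1500 mg.
belicillin: 45–64 mL/min → 60% of 750 mg = 450 mg.
Total = 1500 + 450 = 1950 mg.

1950 mg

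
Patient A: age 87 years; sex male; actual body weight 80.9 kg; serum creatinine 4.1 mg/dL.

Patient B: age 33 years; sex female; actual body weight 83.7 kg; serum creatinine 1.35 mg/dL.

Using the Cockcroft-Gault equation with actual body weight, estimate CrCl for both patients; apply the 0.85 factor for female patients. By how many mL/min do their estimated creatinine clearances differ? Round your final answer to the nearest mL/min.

64 mL/min

Patient A: CrCl = (140 − 87) × 80.9 / (72 × 4.1) = 4287.7 / 295.20 ≈ 14.5 mL/min
Patient B: CrCl = (140 − 33) × 83.7 / (72 × 1.35) × 0.85 = 8955.9 / 97.20 × 0.85 ≈ 78.3 mL/min
|14.5 − 78.3| = 63.8 mL/min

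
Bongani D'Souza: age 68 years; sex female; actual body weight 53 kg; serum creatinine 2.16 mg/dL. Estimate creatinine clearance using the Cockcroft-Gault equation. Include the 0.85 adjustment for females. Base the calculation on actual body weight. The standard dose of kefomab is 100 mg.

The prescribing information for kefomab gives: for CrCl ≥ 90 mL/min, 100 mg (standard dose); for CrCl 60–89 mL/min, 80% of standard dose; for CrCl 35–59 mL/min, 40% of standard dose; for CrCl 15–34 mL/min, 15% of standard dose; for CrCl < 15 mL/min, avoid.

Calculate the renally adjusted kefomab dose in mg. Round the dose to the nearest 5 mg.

15 mg

CrCl = (140 − 68) × 53 / (72 × 2.16) × 0.85 = 3816.0 / 155.52 × 0.85 ≈ 20.9 mL/min
CrCl ≈ 21 mL/min → bracket 15–34 mL/min.
15% of 100 mg = 15 mg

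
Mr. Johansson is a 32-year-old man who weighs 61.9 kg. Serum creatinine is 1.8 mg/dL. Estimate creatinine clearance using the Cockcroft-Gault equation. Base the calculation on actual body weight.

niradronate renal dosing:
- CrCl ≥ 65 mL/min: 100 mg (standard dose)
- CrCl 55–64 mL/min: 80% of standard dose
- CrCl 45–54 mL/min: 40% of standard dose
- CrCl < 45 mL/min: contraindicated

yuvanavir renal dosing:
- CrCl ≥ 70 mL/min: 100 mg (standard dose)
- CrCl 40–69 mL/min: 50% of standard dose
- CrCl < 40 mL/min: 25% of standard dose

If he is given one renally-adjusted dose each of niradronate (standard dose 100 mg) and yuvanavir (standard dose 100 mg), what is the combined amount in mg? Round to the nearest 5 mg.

90 mg

CrCl = (140 − 32) × 61.9 / (72 × 1.8) = 6685.2 / 129.60 ≈ 51.6 mL/min
CrCl ≈ 52 mL/min.
niradronate: 45–54 mL/min → 40% of 100 mg = 40 mg.
yuvanavir: 40–69 mL/min → 50% of 100 mg = 50 mg.
Total = 40 + 50 = 90 mg.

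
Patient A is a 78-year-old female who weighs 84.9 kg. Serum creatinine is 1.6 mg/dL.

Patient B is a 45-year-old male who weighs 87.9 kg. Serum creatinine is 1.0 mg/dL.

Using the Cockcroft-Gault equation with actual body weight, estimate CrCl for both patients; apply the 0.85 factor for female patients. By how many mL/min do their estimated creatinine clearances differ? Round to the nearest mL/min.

Patient A: CrCl = (140 − 78) × 84.9 / (72 × 1.6) × 0.85 = 5263.8 / 115.20 × 0.85 ≈ 38.8 mL/min
Patient B: CrCl = (140 − 45) × 87.9 / (72 × 1) = 8350.5 / 72.00 ≈ 116.0 mL/min
|38.8 − 116.0| = 77.2 mL/min

77 mL/min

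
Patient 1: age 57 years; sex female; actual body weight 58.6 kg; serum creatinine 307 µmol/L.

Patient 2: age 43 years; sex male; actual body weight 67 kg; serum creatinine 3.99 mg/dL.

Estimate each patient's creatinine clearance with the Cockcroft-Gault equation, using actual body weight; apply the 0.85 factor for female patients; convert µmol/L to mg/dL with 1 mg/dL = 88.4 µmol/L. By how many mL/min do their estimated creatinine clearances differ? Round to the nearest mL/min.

Patient 1: SCr = 307 / 88.4 = 3.473 mg/dL
Patient 1: CrCl = (140 − 57) × 58.6 / (72 × 3.473) × 0.85 = 4863.8 / 250.06 × 0.85 ≈ 16.5 mL/min
Patient 2: CrCl = (140 − 43) × 67 / (72 × 3.99) = 6499.0 / 287.28 ≈ 22.6 mL/min
|16.5 − 22.6| = 6.1 mL/min

6 mL/min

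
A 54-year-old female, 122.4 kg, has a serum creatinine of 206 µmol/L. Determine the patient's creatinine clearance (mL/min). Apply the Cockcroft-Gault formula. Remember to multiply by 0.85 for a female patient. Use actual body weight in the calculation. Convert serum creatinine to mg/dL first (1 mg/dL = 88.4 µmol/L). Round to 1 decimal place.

SCr = 206 / 88.4 = 2.33 mg/dL
CrCl = (140 − 54) × 122.4 / (72 × 2.33) × 0.85 = 10526.4 / 167.76 × 0.85 ≈ 53.3 mL/min

53.3 mL/min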